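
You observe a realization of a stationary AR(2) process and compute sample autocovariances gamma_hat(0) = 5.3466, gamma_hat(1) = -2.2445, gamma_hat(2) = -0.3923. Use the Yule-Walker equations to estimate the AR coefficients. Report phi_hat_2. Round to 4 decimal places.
\hat\phi_{2} = -0.3030

The Yule-Walker equations for an AR(p) process read, in matrix form,
  Gamma_p phi = r_p,   with   (Gamma_p)_{ij} = gamma(|i - j|),
                       (r_p)_i = gamma(i),   i,j = 1..p.
Substitute the sample gammas (Toeplitz matrix and right-hand side of size 2):
  Gamma_p = [[5.3466, -2.2445], [-2.2445, 5.3466]]
  r_p     = [-2.2445, -0.3923]
Written out:
  5.3466 phi_1 - 2.2445 phi_2 = -2.2445
  -2.2445 phi_1 + 5.3466 phi_2 = -0.3923
Solve by Cramer's rule:
  det = gamma(0)^2 - gamma(1)^2 = (5.3466)^2 - (-2.2445)^2 = 28.58613156 - 5.03778025 = 23.54835131
  phi_hat_1 = [gamma(1) gamma(0) - gamma(1) gamma(2)] / det = [(-2.2445)(5.3466) - (-2.2445)(-0.3923)] / 23.54835131 = -12.88096105 / 23.54835131 = -0.547
  phi_hat_2 = [gamma(0) gamma(2) - gamma(1)^2] / det = [(5.3466)(-0.3923) - (-2.2445)^2] / 23.54835131 = -7.13525143 / 23.54835131 = -0.303
So phi_hat = [-0.5470, -0.3030].
Therefore phi_hat_2 = -0.3030.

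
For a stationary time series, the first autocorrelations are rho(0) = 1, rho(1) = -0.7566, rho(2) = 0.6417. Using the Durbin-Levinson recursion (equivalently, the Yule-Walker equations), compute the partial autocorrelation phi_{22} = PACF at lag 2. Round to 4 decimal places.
\phi_{22} = 0.1620

The PACF at lag k is phi_{kk}, the last component of the solution
to the Yule-Walker system G_k phi = r_k where
  (G_k)_{ij} = rho(|i - j|), (r_k)_i = rho(i), i,j = 1..k.
Equivalently, Durbin-Levinson gives phi_{kk} iteratively:
  phi_{11} = rho(1)
  phi_{kk} = [rho(k) - sum_{j=1..k-1} phi_{k-1,j} rho(k-j)]
            / [1 - sum_{j=1..k-1} phi_{k-1,j} rho(j)],
  phi_{k,j} = phi_{k-1,j} - phi_{kk} phi_{k-1,k-j},  j = 1..k-1.
Step k = 1:
  phi_11 = rho(1) = -0.7566.
Step k = 2:
  phi_22 = [rho(2) - phi_11 rho(1)] / [1 - phi_11 rho(1)] = [0.6417 - (-0.7566)(-0.7566)] / [1 - (-0.7566)(-0.7566)]
         = 0.06925644 / 0.42755644 = 0.162.
Therefore phi_{22} = 0.1620.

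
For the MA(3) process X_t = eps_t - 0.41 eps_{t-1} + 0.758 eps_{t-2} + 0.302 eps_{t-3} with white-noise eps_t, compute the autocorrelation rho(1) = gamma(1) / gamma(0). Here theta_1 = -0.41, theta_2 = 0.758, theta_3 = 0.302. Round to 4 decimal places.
\rho(1) = -0.2682

For an MA(q) process with theta_0 = 1, the autocovariance is
  gamma(k) = sigma^2 * sum_{i=0..q-k} theta_i * theta_{i+k},
and rho(k) = gamma(k) / gamma(0). Sigma^2 cancels.
  numerator   = (1)*(-0.41) + (-0.41)*(0.758) + (0.758)*(0.302) = -0.491864.
  denominator = (1)^2 + (-0.41)^2 + (0.758)^2 + (0.302)^2 = 1.833868.
  rho(1) = -0.491864 / 1.833868 = -0.2682.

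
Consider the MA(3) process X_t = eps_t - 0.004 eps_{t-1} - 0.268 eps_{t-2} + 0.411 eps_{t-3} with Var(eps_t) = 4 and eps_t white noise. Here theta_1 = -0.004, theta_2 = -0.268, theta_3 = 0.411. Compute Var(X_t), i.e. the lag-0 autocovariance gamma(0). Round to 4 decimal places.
\gamma(0) = 4.9630

For an MA(q) process X_t = eps_t + sum_i theta_i eps_{t-i} with
Var(eps_t) = sigma^2, the variance is
  gamma(0) = sigma^2 * (1 + sum_i theta_i^2).
  sum_i theta_i^2 = (-0.004)^2 + (-0.268)^2 + (0.411)^2 = 0.000016 + 0.071824 + 0.168921 = 0.240761.
  gamma(0) = 4 * (1 + 0.240761) = 4 * 1.240761 = 4.963044, which rounds to 4.9630.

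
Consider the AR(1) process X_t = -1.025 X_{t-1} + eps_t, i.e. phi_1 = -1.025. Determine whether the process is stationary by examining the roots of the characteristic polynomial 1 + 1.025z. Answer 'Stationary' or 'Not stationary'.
\text{Not stationary}

The AR(p) characteristic polynomial is P(z) = 1 + 1.025z.
Stationarity requires all roots to lie outside the unit circle, i.e. |z| > 1 for every root.
This is linear in z: 1 + (1.025) z = 0  =>  z = -1/(1.025) = -0.97561,  |z| = 0.97561.
Moduli of all roots: 0.9756.
All moduli strictly greater than 1? No.
Verdict: Not stationary.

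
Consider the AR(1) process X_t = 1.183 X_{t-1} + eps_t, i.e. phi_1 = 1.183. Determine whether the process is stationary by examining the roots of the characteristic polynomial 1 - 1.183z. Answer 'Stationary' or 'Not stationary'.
\text{Not stationary}

The AR(p) characteristic polynomial is P(z) = 1 - 1.183z.
Stationarity requires all roots to lie outside the unit circle, i.e. |z| > 1 for every root.
This is linear in z: 1 + (-1.183) z = 0  =>  z = -1/(-1.183) = 0.845309,  |z| = 0.845309.
Moduli of all roots: 0.8453.
All moduli strictly greater than 1? No.
Verdict: Not stationary.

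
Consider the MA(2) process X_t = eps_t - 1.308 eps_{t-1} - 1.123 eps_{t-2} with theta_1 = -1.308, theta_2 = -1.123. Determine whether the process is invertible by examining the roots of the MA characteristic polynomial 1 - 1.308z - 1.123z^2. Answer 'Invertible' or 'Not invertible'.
\text{Not invertible}

The MA(q) characteristic polynomial is P(z) = 1 - 1.308z - 1.123z^2.
Invertibility requires all roots to lie outside the unit circle, i.e. |z| > 1 for every root.
Set 1 + (-1.308) z + (-1.123) z^2 = 0, i.e. a z^2 + b z + c = 0 with a = -1.123, b = -1.308, c = 1.
Discriminant D = b^2 - 4ac = (-1.308)^2 - 4*(-1.123)*1 = 1.710864 - (-4.492) = 6.202864.
D >= 0, so the roots are real: z = (-b +/- sqrt(D)) / (2a) = (1.308 +/- 2.490555) / (-2.246).
  z_1 = (1.308 + 2.490555) / (-2.246) = -1.6913,   |z_1| = 1.6913.
  z_2 = (1.308 - 2.490555) / (-2.246) = 0.5265,   |z_2| = 0.5265.
Moduli of all roots: 1.6913, 0.5265.
All moduli strictly greater than 1? No.
Verdict: Not invertible.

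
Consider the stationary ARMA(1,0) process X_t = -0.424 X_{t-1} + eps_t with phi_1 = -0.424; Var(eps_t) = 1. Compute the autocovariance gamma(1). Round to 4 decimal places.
\gamma(1) = -0.5169

Multiply the model equation by X_{t-k} and take expectations. With theta_0 = psi_0 = 1 and psi_j the MA(infinity) weights, this gives
  gamma(k) - sum_i phi_i gamma(k-i) = c_k,
  c_k = sigma^2 * sum_{j=k..q} theta_j psi_{j-k}   (c_k = 0 for k > q),
using gamma(-m) = gamma(m).
Pure AR (q = 0): c_0 = sigma^2 = 1, c_k = 0 for k >= 1.
Equations for k = 0 and k = 1 (AR order 1):
  gamma(0) = phi_1 gamma(1) + c_0
  gamma(1) = phi_1 gamma(0) + c_1
Substituting the second into the first: gamma(0) (1 - phi_1^2) = c_0 + phi_1 c_1, so
  gamma(0) = c_0 / (1 - phi_1^2) = 1 / (1 - (-0.424)^2) = 1 / 0.820224 = 1.219179.
  gamma(1) = phi_1 gamma(0) = (-0.424)(1.219179) = -0.516932.
Therefore gamma(1) = -0.5169 (to 4 decimal places).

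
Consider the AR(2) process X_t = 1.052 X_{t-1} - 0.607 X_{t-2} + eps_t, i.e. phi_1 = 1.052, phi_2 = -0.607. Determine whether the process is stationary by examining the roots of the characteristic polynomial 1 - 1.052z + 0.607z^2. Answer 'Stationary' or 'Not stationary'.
\text{Stationary}

The AR(p) characteristic polynomial is P(z) = 1 - 1.052z + 0.607z^2.
Stationarity requires all roots to lie outside the unit circle, i.e. |z| > 1 for every root.
Set 1 + (-1.052) z + (0.607) z^2 = 0, i.e. a z^2 + b z + c = 0 with a = 0.607, b = -1.052, c = 1.
Discriminant D = b^2 - 4ac = (-1.052)^2 - 4*(0.607)*1 = 1.106704 - (2.428) = -1.321296.
D < 0, so the roots are the complex-conjugate pair z = (-b +/- i sqrt(-D)) / (2a) = 0.8666 +/- 0.9469i.
For a conjugate pair |z|^2 = z * conj(z) = (product of roots) = c/a = 1/(0.607) = 1.647446, so |z| = sqrt(1.647446) = 1.2835 for both roots.
Moduli of all roots: 1.2835, 1.2835.
All moduli strictly greater than 1? Yes.
Verdict: Stationary.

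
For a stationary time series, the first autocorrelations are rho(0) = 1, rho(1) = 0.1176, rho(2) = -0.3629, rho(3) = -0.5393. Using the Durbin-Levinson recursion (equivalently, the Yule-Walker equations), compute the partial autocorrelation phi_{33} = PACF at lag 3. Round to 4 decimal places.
\phi_{33} = -0.5169

The PACF at lag k is phi_{kk}, the last component of the solution
to the Yule-Walker system G_k phi = r_k where
  (G_k)_{ij} = rho(|i - j|), (r_k)_i = rho(i), i,j = 1..k.
Equivalently, Durbin-Levinson gives phi_{kk} iteratively:
  phi_{11} = rho(1)
  phi_{kk} = [rho(k) - sum_{j=1..k-1} phi_{k-1,j} rho(k-j)]
            / [1 - sum_{j=1..k-1} phi_{k-1,j} rho(j)],
  phi_{k,j} = phi_{k-1,j} - phi_{kk} phi_{k-1,k-j},  j = 1..k-1.
Step k = 1:
  phi_11 = rho(1) = 0.1176.
Step k = 2:
  phi_22 = [rho(2) - phi_11 rho(1)] / [1 - phi_11 rho(1)] = [-0.3629 - (0.1176)(0.1176)] / [1 - (0.1176)(0.1176)]
         = -0.37672976 / 0.98617024 = -0.382013.
  Update: phi_21 = phi_11 - phi_22 phi_11 = 0.1176 - (-0.382013)(0.1176) = 0.162525.
Step k = 3:
  phi_33 = [rho(3) - phi_21 rho(2) - phi_22 rho(1)] / [1 - phi_21 rho(1) - phi_22 rho(2)]
    numerator   = -0.5393 - (0.162525)(-0.3629) - (-0.382013)(0.1176) = -0.43539506
    denominator = 1 - (0.162525)(0.1176) - (-0.382013)(-0.3629) = 0.84225461
  phi_33 = -0.43539506 / 0.84225461 = -0.5169.
Therefore phi_{33} = -0.5169.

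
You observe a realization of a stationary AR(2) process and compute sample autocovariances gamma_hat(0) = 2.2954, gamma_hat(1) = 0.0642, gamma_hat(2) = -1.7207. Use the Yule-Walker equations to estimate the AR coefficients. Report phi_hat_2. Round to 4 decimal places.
\hat\phi_{2} = -0.7510

The Yule-Walker equations for an AR(p) process read, in matrix form,
  Gamma_p phi = r_p,   with   (Gamma_p)_{ij} = gamma(|i - j|),
                       (r_p)_i = gamma(i),   i,j = 1..p.
Substitute the sample gammas (Toeplitz matrix and right-hand side of size 2):
  Gamma_p = [[2.2954, 0.0642], [0.0642, 2.2954]]
  r_p     = [0.0642, -1.7207]
Written out:
  2.2954 phi_1 + 0.0642 phi_2 = 0.0642
  0.0642 phi_1 + 2.2954 phi_2 = -1.7207
Solve by Cramer's rule:
  det = gamma(0)^2 - gamma(1)^2 = (2.2954)^2 - (0.0642)^2 = 5.26886116 - 0.00412164 = 5.26473952
  phi_hat_1 = [gamma(1) gamma(0) - gamma(1) gamma(2)] / det = [(0.0642)(2.2954) - (0.0642)(-1.7207)] / 5.26473952 = 0.25783362 / 5.26473952 = 0.049
  phi_hat_2 = [gamma(0) gamma(2) - gamma(1)^2] / det = [(2.2954)(-1.7207) - (0.0642)^2] / 5.26473952 = -3.95381642 / 5.26473952 = -0.751
So phi_hat = [0.0490, -0.7510].
Therefore phi_hat_2 = -0.7510.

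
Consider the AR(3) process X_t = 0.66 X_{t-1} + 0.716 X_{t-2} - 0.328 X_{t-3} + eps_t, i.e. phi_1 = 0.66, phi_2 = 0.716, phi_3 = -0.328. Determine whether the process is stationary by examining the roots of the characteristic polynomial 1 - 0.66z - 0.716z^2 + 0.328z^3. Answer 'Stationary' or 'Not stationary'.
\text{Not stationary}

The AR(p) characteristic polynomial is P(z) = 1 - 0.66z - 0.716z^2 + 0.328z^3.
Stationarity requires all roots to lie outside the unit circle, i.e. |z| > 1 for every root.
Degree 3: look for a simple real root z0 first, then factor out (1 - z/z0) and solve the remaining quadratic.
Testing z0 = 2.5: P(2.5) = 1 + (-0.66)(2.5) + (-0.716)(2.5)^2 + (0.328)(2.5)^3
  = 1 + (-1.65) + (-4.475) + (5.125) = 0.  So z_0 = 2.5 is a root, |z_0| = 2.5.
Divide out the factor (1 - 0.4 z) = (1 - z/z0) (since 1/z0 = 0.4):
  P(z) = (1 - 0.4 z)(1 + (-0.26) z + (-0.82) z^2)
  [check: z-coef -0.26 - (0.4) = -0.66; z^2-coef -0.82 - (0.4)(-0.26) = -0.716; z^3-coef -(0.4)(-0.82) = 0.328.]
Remaining roots from the quadratic factor 1 + (-0.26) z + (-0.82) z^2:
  Set 1 + (-0.26) z + (-0.82) z^2 = 0, i.e. a z^2 + b z + c = 0 with a = -0.82, b = -0.26, c = 1.
  Discriminant D = b^2 - 4ac = (-0.26)^2 - 4*(-0.82)*1 = 0.0676 - (-3.28) = 3.3476.
  D >= 0, so the roots are real: z = (-b +/- sqrt(D)) / (2a) = (0.26 +/- 1.829645) / (-1.64).
    z_1 = (0.26 + 1.829645) / (-1.64) = -1.2742,   |z_1| = 1.2742.
    z_2 = (0.26 - 1.829645) / (-1.64) = 0.9571,   |z_2| = 0.9571.
Moduli of all roots: 2.5000, 1.2742, 0.9571.
All moduli strictly greater than 1? No.
Verdict: Not stationary.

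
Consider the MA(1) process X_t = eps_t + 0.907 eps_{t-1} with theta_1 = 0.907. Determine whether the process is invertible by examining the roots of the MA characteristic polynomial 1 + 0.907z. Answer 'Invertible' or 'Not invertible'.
\text{Invertible}

The MA(q) characteristic polynomial is P(z) = 1 + 0.907z.
Invertibility requires all roots to lie outside the unit circle, i.e. |z| > 1 for every root.
This is linear in z: 1 + (0.907) z = 0  =>  z = -1/(0.907) = -1.102536,  |z| = 1.102536.
Moduli of all roots: 1.1025.
All moduli strictly greater than 1? Yes.
Verdict: Invertible.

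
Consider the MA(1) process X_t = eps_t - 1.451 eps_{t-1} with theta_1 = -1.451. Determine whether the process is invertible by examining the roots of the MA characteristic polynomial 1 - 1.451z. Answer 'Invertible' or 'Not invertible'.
\text{Not invertible}

The MA(q) characteristic polynomial is P(z) = 1 - 1.451z.
Invertibility requires all roots to lie outside the unit circle, i.e. |z| > 1 for every root.
This is linear in z: 1 + (-1.451) z = 0  =>  z = -1/(-1.451) = 0.68918,  |z| = 0.68918.
Moduli of all roots: 0.6892.
All moduli strictly greater than 1? No.
Verdict: Not invertible.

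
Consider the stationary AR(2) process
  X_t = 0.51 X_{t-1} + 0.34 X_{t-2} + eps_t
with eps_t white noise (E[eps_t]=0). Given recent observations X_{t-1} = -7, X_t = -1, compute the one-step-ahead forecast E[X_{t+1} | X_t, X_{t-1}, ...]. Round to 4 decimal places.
E[X_{t+1} \mid \mathcal F_t] = -2.8900

For an AR(p) model X_t = c + sum_i phi_i X_{t-i} + eps_t, the
one-step-ahead conditional mean is
  E[X_{t+1} | X_t, ...] = c + sum_i phi_i X_{t+1-i}.
Substitute known values:
  E[X_{t+1} | ...] = (0.51) * (-1) + (0.34) * (-7)
                   = -2.8900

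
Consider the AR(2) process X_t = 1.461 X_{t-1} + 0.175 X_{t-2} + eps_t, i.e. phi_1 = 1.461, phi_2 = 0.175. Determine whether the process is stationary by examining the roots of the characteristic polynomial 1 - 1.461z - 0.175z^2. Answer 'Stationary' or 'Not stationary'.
\text{Not stationary}

The AR(p) characteristic polynomial is P(z) = 1 - 1.461z - 0.175z^2.
Stationarity requires all roots to lie outside the unit circle, i.e. |z| > 1 for every root.
Set 1 + (-1.461) z + (-0.175) z^2 = 0, i.e. a z^2 + b z + c = 0 with a = -0.175, b = -1.461, c = 1.
Discriminant D = b^2 - 4ac = (-1.461)^2 - 4*(-0.175)*1 = 2.134521 - (-0.7) = 2.834521.
D >= 0, so the roots are real: z = (-b +/- sqrt(D)) / (2a) = (1.461 +/- 1.683604) / (-0.35).
  z_1 = (1.461 + 1.683604) / (-0.35) = -8.9846,   |z_1| = 8.9846.
  z_2 = (1.461 - 1.683604) / (-0.35) = 0.636,   |z_2| = 0.636.
Moduli of all roots: 8.9846, 0.6360.
All moduli strictly greater than 1? No.
Verdict: Not stationary.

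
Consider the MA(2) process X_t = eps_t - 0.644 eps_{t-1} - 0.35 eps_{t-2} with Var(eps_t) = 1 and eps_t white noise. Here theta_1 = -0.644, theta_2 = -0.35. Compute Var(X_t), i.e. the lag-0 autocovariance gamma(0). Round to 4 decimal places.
\gamma(0) = 1.5372

For an MA(q) process X_t = eps_t + sum_i theta_i eps_{t-i} with
Var(eps_t) = sigma^2, the variance is
  gamma(0) = sigma^2 * (1 + sum_i theta_i^2).
  sum_i theta_i^2 = (-0.644)^2 + (-0.35)^2 = 0.414736 + 0.1225 = 0.537236.
  gamma(0) = 1 * (1 + 0.537236) = 1 * 1.537236 = 1.537236, which rounds to 1.5372.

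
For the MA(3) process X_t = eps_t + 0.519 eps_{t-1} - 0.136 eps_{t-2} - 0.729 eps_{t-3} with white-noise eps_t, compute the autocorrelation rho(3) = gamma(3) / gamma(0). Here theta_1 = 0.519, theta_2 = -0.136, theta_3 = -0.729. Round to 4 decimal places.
\rho(3) = -0.4007

For an MA(q) process with theta_0 = 1, the autocovariance is
  gamma(k) = sigma^2 * sum_{i=0..q-k} theta_i * theta_{i+k},
and rho(k) = gamma(k) / gamma(0). Sigma^2 cancels.
  numerator   = (1)*(-0.729) = -0.729.
  denominator = (1)^2 + (0.519)^2 + (-0.136)^2 + (-0.729)^2 = 1.819298.
  rho(3) = -0.729 / 1.819298 = -0.4007.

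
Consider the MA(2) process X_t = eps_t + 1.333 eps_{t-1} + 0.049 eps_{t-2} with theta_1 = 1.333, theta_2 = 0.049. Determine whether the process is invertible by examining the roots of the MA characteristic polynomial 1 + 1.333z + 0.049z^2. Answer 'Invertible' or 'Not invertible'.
\text{Not invertible}

The MA(q) characteristic polynomial is P(z) = 1 + 1.333z + 0.049z^2.
Invertibility requires all roots to lie outside the unit circle, i.e. |z| > 1 for every root.
Set 1 + (1.333) z + (0.049) z^2 = 0, i.e. a z^2 + b z + c = 0 with a = 0.049, b = 1.333, c = 1.
Discriminant D = b^2 - 4ac = (1.333)^2 - 4*(0.049)*1 = 1.776889 - (0.196) = 1.580889.
D >= 0, so the roots are real: z = (-b +/- sqrt(D)) / (2a) = (-1.333 +/- 1.257334) / (0.098).
  z_1 = (-1.333 + 1.257334) / (0.098) = -0.7721,   |z_1| = 0.7721.
  z_2 = (-1.333 - 1.257334) / (0.098) = -26.432,   |z_2| = 26.432.
Moduli of all roots: 0.7721, 26.4320.
All moduli strictly greater than 1? No.
Verdict: Not invertible.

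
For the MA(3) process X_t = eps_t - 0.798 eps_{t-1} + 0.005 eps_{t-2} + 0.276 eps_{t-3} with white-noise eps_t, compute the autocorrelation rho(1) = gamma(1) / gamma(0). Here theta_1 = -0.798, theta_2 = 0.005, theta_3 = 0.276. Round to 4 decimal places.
\rho(1) = -0.4674

For an MA(q) process with theta_0 = 1, the autocovariance is
  gamma(k) = sigma^2 * sum_{i=0..q-k} theta_i * theta_{i+k},
and rho(k) = gamma(k) / gamma(0). Sigma^2 cancels.
  numerator   = (1)*(-0.798) + (-0.798)*(0.005) + (0.005)*(0.276) = -0.80061.
  denominator = (1)^2 + (-0.798)^2 + (0.005)^2 + (0.276)^2 = 1.713005.
  rho(1) = -0.80061 / 1.713005 = -0.4674.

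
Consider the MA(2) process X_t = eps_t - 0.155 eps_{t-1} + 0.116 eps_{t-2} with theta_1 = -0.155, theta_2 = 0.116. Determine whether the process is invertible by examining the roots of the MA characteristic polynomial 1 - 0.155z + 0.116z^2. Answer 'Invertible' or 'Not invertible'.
\text{Invertible}

The MA(q) characteristic polynomial is P(z) = 1 - 0.155z + 0.116z^2.
Invertibility requires all roots to lie outside the unit circle, i.e. |z| > 1 for every root.
Set 1 + (-0.155) z + (0.116) z^2 = 0, i.e. a z^2 + b z + c = 0 with a = 0.116, b = -0.155, c = 1.
Discriminant D = b^2 - 4ac = (-0.155)^2 - 4*(0.116)*1 = 0.024025 - (0.464) = -0.439975.
D < 0, so the roots are the complex-conjugate pair z = (-b +/- i sqrt(-D)) / (2a) = 0.6681 +/- 2.8591i.
For a conjugate pair |z|^2 = z * conj(z) = (product of roots) = c/a = 1/(0.116) = 8.62069, so |z| = sqrt(8.62069) = 2.9361 for both roots.
Moduli of all roots: 2.9361, 2.9361.
All moduli strictly greater than 1? Yes.
Verdict: Invertible.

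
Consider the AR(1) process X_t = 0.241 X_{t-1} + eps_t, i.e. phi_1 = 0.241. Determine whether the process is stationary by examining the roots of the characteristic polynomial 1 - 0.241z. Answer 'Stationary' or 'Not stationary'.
\text{Stationary}

The AR(p) characteristic polynomial is P(z) = 1 - 0.241z.
Stationarity requires all roots to lie outside the unit circle, i.e. |z| > 1 for every root.
This is linear in z: 1 + (-0.241) z = 0  =>  z = -1/(-0.241) = 4.149378,  |z| = 4.149378.
Moduli of all roots: 4.1494.
All moduli strictly greater than 1? Yes.
Verdict: Stationary.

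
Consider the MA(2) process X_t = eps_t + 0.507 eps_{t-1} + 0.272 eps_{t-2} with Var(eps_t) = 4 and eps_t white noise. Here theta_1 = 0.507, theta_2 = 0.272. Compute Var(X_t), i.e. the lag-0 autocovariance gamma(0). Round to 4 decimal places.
\gamma(0) = 5.3241

For an MA(q) process X_t = eps_t + sum_i theta_i eps_{t-i} with
Var(eps_t) = sigma^2, the variance is
  gamma(0) = sigma^2 * (1 + sum_i theta_i^2).
  sum_i theta_i^2 = (0.507)^2 + (0.272)^2 = 0.257049 + 0.073984 = 0.331033.
  gamma(0) = 4 * (1 + 0.331033) = 4 * 1.331033 = 5.324132, which rounds to 5.3241.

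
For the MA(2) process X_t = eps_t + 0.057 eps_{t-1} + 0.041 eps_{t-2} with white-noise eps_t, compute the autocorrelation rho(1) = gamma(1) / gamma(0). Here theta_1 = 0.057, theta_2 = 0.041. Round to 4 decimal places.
\rho(1) = 0.0590

For an MA(q) process with theta_0 = 1, the autocovariance is
  gamma(k) = sigma^2 * sum_{i=0..q-k} theta_i * theta_{i+k},
and rho(k) = gamma(k) / gamma(0). Sigma^2 cancels.
  numerator   = (1)*(0.057) + (0.057)*(0.041) = 0.059337.
  denominator = (1)^2 + (0.057)^2 + (0.041)^2 = 1.00493.
  rho(1) = 0.059337 / 1.00493 = 0.0590.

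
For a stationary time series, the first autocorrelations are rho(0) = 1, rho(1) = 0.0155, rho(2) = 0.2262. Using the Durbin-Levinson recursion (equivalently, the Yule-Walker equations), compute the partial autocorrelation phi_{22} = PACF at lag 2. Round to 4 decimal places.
\phi_{22} = 0.2260

The PACF at lag k is phi_{kk}, the last component of the solution
to the Yule-Walker system G_k phi = r_k where
  (G_k)_{ij} = rho(|i - j|), (r_k)_i = rho(i), i,j = 1..k.
Equivalently, Durbin-Levinson gives phi_{kk} iteratively:
  phi_{11} = rho(1)
  phi_{kk} = [rho(k) - sum_{j=1..k-1} phi_{k-1,j} rho(k-j)]
            / [1 - sum_{j=1..k-1} phi_{k-1,j} rho(j)],
  phi_{k,j} = phi_{k-1,j} - phi_{kk} phi_{k-1,k-j},  j = 1..k-1.
Step k = 1:
  phi_11 = rho(1) = 0.0155.
Step k = 2:
  phi_22 = [rho(2) - phi_11 rho(1)] / [1 - phi_11 rho(1)] = [0.2262 - (0.0155)(0.0155)] / [1 - (0.0155)(0.0155)]
         = 0.22595975 / 0.99975975 = 0.226.
Therefore phi_{22} = 0.2260.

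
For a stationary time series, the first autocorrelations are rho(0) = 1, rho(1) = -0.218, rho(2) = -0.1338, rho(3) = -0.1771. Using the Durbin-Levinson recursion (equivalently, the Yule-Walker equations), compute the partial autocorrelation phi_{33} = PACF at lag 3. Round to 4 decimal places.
\phi_{33} = -0.2760

The PACF at lag k is phi_{kk}, the last component of the solution
to the Yule-Walker system G_k phi = r_k where
  (G_k)_{ij} = rho(|i - j|), (r_k)_i = rho(i), i,j = 1..k.
Equivalently, Durbin-Levinson gives phi_{kk} iteratively:
  phi_{11} = rho(1)
  phi_{kk} = [rho(k) - sum_{j=1..k-1} phi_{k-1,j} rho(k-j)]
            / [1 - sum_{j=1..k-1} phi_{k-1,j} rho(j)],
  phi_{k,j} = phi_{k-1,j} - phi_{kk} phi_{k-1,k-j},  j = 1..k-1.
Step k = 1:
  phi_11 = rho(1) = -0.218.
Step k = 2:
  phi_22 = [rho(2) - phi_11 rho(1)] / [1 - phi_11 rho(1)] = [-0.1338 - (-0.218)(-0.218)] / [1 - (-0.218)(-0.218)]
         = -0.181324 / 0.952476 = -0.190371.
  Update: phi_21 = phi_11 - phi_22 phi_11 = -0.218 - (-0.190371)(-0.218) = -0.259501.
Step k = 3:
  phi_33 = [rho(3) - phi_21 rho(2) - phi_22 rho(1)] / [1 - phi_21 rho(1) - phi_22 rho(2)]
    numerator   = -0.1771 - (-0.259501)(-0.1338) - (-0.190371)(-0.218) = -0.25332215
    denominator = 1 - (-0.259501)(-0.218) - (-0.190371)(-0.1338) = 0.91795713
  phi_33 = -0.25332215 / 0.91795713 = -0.276.
Therefore phi_{33} = -0.2760.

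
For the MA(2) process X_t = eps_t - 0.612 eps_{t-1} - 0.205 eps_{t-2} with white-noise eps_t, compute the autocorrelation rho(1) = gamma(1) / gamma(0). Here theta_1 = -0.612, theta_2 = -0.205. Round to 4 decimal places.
\rho(1) = -0.3435

For an MA(q) process with theta_0 = 1, the autocovariance is
  gamma(k) = sigma^2 * sum_{i=0..q-k} theta_i * theta_{i+k},
and rho(k) = gamma(k) / gamma(0). Sigma^2 cancels.
  numerator   = (1)*(-0.612) + (-0.612)*(-0.205) = -0.48654.
  denominator = (1)^2 + (-0.612)^2 + (-0.205)^2 = 1.416569.
  rho(1) = -0.48654 / 1.416569 = -0.3435.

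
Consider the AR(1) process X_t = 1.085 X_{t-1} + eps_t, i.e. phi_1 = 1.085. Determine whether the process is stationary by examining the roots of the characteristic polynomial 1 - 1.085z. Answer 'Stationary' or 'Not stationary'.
\text{Not stationary}

The AR(p) characteristic polynomial is P(z) = 1 - 1.085z.
Stationarity requires all roots to lie outside the unit circle, i.e. |z| > 1 for every root.
This is linear in z: 1 + (-1.085) z = 0  =>  z = -1/(-1.085) = 0.921659,  |z| = 0.921659.
Moduli of all roots: 0.9217.
All moduli strictly greater than 1? No.
Verdict: Not stationary.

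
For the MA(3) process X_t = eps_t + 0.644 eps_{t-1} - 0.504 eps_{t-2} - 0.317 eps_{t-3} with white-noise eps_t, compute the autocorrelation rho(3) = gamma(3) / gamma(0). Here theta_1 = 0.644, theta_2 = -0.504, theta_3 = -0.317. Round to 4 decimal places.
\rho(3) = -0.1792

For an MA(q) process with theta_0 = 1, the autocovariance is
  gamma(k) = sigma^2 * sum_{i=0..q-k} theta_i * theta_{i+k},
and rho(k) = gamma(k) / gamma(0). Sigma^2 cancels.
  numerator   = (1)*(-0.317) = -0.317.
  denominator = (1)^2 + (0.644)^2 + (-0.504)^2 + (-0.317)^2 = 1.769241.
  rho(3) = -0.317 / 1.769241 = -0.1792.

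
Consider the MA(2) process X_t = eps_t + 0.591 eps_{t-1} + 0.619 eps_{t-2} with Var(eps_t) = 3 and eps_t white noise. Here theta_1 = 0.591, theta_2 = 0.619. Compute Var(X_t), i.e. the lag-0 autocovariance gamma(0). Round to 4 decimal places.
\gamma(0) = 5.1973

For an MA(q) process X_t = eps_t + sum_i theta_i eps_{t-i} with
Var(eps_t) = sigma^2, the variance is
  gamma(0) = sigma^2 * (1 + sum_i theta_i^2).
  sum_i theta_i^2 = (0.591)^2 + (0.619)^2 = 0.349281 + 0.383161 = 0.732442.
  gamma(0) = 3 * (1 + 0.732442) = 3 * 1.732442 = 5.197326, which rounds to 5.1973.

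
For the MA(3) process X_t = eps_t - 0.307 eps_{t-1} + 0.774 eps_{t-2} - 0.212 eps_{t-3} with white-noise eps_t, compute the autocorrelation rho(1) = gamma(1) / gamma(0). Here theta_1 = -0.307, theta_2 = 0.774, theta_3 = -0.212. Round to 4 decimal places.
\rho(1) = -0.4077

For an MA(q) process with theta_0 = 1, the autocovariance is
  gamma(k) = sigma^2 * sum_{i=0..q-k} theta_i * theta_{i+k},
and rho(k) = gamma(k) / gamma(0). Sigma^2 cancels.
  numerator   = (1)*(-0.307) + (-0.307)*(0.774) + (0.774)*(-0.212) = -0.708706.
  denominator = (1)^2 + (-0.307)^2 + (0.774)^2 + (-0.212)^2 = 1.738269.
  rho(1) = -0.708706 / 1.738269 = -0.4077.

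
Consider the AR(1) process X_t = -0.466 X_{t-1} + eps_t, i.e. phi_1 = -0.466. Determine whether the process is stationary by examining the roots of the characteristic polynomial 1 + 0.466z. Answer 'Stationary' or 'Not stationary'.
\text{Stationary}

The AR(p) characteristic polynomial is P(z) = 1 + 0.466z.
Stationarity requires all roots to lie outside the unit circle, i.e. |z| > 1 for every root.
This is linear in z: 1 + (0.466) z = 0  =>  z = -1/(0.466) = -2.145923,  |z| = 2.145923.
Moduli of all roots: 2.1459.
All moduli strictly greater than 1? Yes.
Verdict: Stationary.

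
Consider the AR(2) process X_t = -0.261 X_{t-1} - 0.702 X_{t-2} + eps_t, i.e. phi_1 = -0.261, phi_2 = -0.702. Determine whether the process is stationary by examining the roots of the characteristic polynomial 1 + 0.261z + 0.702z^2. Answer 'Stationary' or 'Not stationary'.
\text{Stationary}

The AR(p) characteristic polynomial is P(z) = 1 + 0.261z + 0.702z^2.
Stationarity requires all roots to lie outside the unit circle, i.e. |z| > 1 for every root.
Set 1 + (0.261) z + (0.702) z^2 = 0, i.e. a z^2 + b z + c = 0 with a = 0.702, b = 0.261, c = 1.
Discriminant D = b^2 - 4ac = (0.261)^2 - 4*(0.702)*1 = 0.068121 - (2.808) = -2.739879.
D < 0, so the roots are the complex-conjugate pair z = (-b +/- i sqrt(-D)) / (2a) = -0.1859 +/- 1.179i.
For a conjugate pair |z|^2 = z * conj(z) = (product of roots) = c/a = 1/(0.702) = 1.424501, so |z| = sqrt(1.424501) = 1.1935 for both roots.
Moduli of all roots: 1.1935, 1.1935.
All moduli strictly greater than 1? Yes.
Verdict: Stationary.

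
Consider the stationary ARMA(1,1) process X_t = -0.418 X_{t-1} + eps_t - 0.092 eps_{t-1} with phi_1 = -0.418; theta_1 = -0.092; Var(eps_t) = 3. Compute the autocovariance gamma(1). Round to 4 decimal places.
\gamma(1) = -1.9252

Multiply the model equation by X_{t-k} and take expectations. With theta_0 = psi_0 = 1 and psi_j the MA(infinity) weights, this gives
  gamma(k) - sum_i phi_i gamma(k-i) = c_k,
  c_k = sigma^2 * sum_{j=k..q} theta_j psi_{j-k}   (c_k = 0 for k > q),
using gamma(-m) = gamma(m).
psi-weights needed (psi_j = theta_j + sum_i phi_i psi_{j-i}):
  psi_1 = theta_1 + phi_1 = -0.092 + (-0.418) = -0.51
Right-hand sides:
  c_0 = sigma^2 (1 + theta_1 psi_1) = 3 * (1 + (-0.092)(-0.51)) = 3 * 1.04692 = 3.14076
  c_1 = sigma^2 theta_1 = 3 * (-0.092) = -0.276
  c_2 = 0
Equations for k = 0 and k = 1 (AR order 1):
  gamma(0) = phi_1 gamma(1) + c_0
  gamma(1) = phi_1 gamma(0) + c_1
Substituting the second into the first: gamma(0) (1 - phi_1^2) = c_0 + phi_1 c_1, so
  gamma(0) = (c_0 + phi_1 c_1) / (1 - phi_1^2) = (3.14076 + (-0.418)(-0.276)) / (1 - (-0.418)^2) = 3.256128 / 0.825276 = 3.945502.
  gamma(1) = phi_1 gamma(0) + c_1 = (-0.418)(3.945502) + (-0.276) = -1.92522.
Therefore gamma(1) = -1.9252 (to 4 decimal places).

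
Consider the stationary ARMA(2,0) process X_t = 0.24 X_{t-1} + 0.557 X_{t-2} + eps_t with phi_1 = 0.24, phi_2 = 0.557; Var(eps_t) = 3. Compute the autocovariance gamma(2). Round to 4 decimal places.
\gamma(2) = 4.2295

Multiply the model equation by X_{t-k} and take expectations. With theta_0 = psi_0 = 1 and psi_j the MA(infinity) weights, this gives
  gamma(k) - sum_i phi_i gamma(k-i) = c_k,
  c_k = sigma^2 * sum_{j=k..q} theta_j psi_{j-k}   (c_k = 0 for k > q),
using gamma(-m) = gamma(m).
Pure AR (q = 0): c_0 = sigma^2 = 3, c_k = 0 for k >= 1.
Equations for k = 0, 1, 2 (AR order 2, c_2 = 0):
  (E0) gamma(0) = phi_1 gamma(1) + phi_2 gamma(2) + c_0
  (E1) gamma(1) = phi_1 gamma(0) + phi_2 gamma(1) + c_1
  (E2) gamma(2) = phi_1 gamma(1) + phi_2 gamma(0)
From (E1): gamma(1) = A gamma(0) + B with
  A = phi_1 / (1 - phi_2) = 0.24 / 0.443 = 0.541761,   B = c_1 / (1 - phi_2) = 0 / 0.443 = 0.
Insert (E2) into (E0): gamma(0) (1 - phi_2^2) = phi_1 (1 + phi_2) gamma(1) + c_0.
  phi_1 (1 + phi_2) = (0.24)(1.557) = 0.37368,   1 - phi_2^2 = 0.689751.
Replace gamma(1) by A gamma(0) + B and collect gamma(0):
  gamma(0) [0.689751 - (0.37368)(0.541761)] = c_0 = 3
  gamma(0) * 0.487306 = 3
  gamma(0) = 3 / 0.487306 = 6.156298.
  gamma(1) = A gamma(0) = (0.541761)(6.156298) = 3.33524.
  gamma(2) = phi_1 gamma(1) + phi_2 gamma(0) = (0.24)(3.33524) + (0.557)(6.156298) = 4.229516.
Therefore gamma(2) = 4.2295 (to 4 decimal places).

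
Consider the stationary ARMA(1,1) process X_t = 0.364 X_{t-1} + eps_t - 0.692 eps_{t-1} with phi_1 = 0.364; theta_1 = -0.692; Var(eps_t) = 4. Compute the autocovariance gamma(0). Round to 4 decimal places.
\gamma(0) = 4.4961

Multiply the model equation by X_{t-k} and take expectations. With theta_0 = psi_0 = 1 and psi_j the MA(infinity) weights, this gives
  gamma(k) - sum_i phi_i gamma(k-i) = c_k,
  c_k = sigma^2 * sum_{j=k..q} theta_j psi_{j-k}   (c_k = 0 for k > q),
using gamma(-m) = gamma(m).
psi-weights needed (psi_j = theta_j + sum_i phi_i psi_{j-i}):
  psi_1 = theta_1 + phi_1 = -0.692 + (0.364) = -0.328
Right-hand sides:
  c_0 = sigma^2 (1 + theta_1 psi_1) = 4 * (1 + (-0.692)(-0.328)) = 4 * 1.226976 = 4.907904
  c_1 = sigma^2 theta_1 = 4 * (-0.692) = -2.768
  c_2 = 0
Equations for k = 0 and k = 1 (AR order 1):
  gamma(0) = phi_1 gamma(1) + c_0
  gamma(1) = phi_1 gamma(0) + c_1
Substituting the second into the first: gamma(0) (1 - phi_1^2) = c_0 + phi_1 c_1, so
  gamma(0) = (c_0 + phi_1 c_1) / (1 - phi_1^2) = (4.907904 + (0.364)(-2.768)) / (1 - (0.364)^2) = 3.900352 / 0.867504 = 4.496062.
Therefore gamma(0) = 4.4961 (to 4 decimal places).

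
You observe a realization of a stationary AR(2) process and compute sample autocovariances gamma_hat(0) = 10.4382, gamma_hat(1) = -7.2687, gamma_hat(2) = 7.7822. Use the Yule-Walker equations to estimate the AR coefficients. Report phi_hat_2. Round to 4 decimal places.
\hat\phi_{2} = 0.5060

The Yule-Walker equations for an AR(p) process read, in matrix form,
  Gamma_p phi = r_p,   with   (Gamma_p)_{ij} = gamma(|i - j|),
                       (r_p)_i = gamma(i),   i,j = 1..p.
Substitute the sample gammas (Toeplitz matrix and right-hand side of size 2):
  Gamma_p = [[10.4382, -7.2687], [-7.2687, 10.4382]]
  r_p     = [-7.2687, 7.7822]
Written out:
  10.4382 phi_1 - 7.2687 phi_2 = -7.2687
  -7.2687 phi_1 + 10.4382 phi_2 = 7.7822
Solve by Cramer's rule:
  det = gamma(0)^2 - gamma(1)^2 = (10.4382)^2 - (-7.2687)^2 = 108.95601924 - 52.83399969 = 56.12201955
  phi_hat_1 = [gamma(1) gamma(0) - gamma(1) gamma(2)] / det = [(-7.2687)(10.4382) - (-7.2687)(7.7822)] / 56.12201955 = -19.3056672 / 56.12201955 = -0.344
  phi_hat_2 = [gamma(0) gamma(2) - gamma(1)^2] / det = [(10.4382)(7.7822) - (-7.2687)^2] / 56.12201955 = 28.39816035 / 56.12201955 = 0.506
So phi_hat = [-0.3440, 0.5060].
Therefore phi_hat_2 = 0.5060.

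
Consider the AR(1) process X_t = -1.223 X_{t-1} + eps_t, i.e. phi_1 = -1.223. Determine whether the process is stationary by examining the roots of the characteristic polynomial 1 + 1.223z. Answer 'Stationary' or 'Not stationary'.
\text{Not stationary}

The AR(p) characteristic polynomial is P(z) = 1 + 1.223z.
Stationarity requires all roots to lie outside the unit circle, i.e. |z| > 1 for every root.
This is linear in z: 1 + (1.223) z = 0  =>  z = -1/(1.223) = -0.817661,  |z| = 0.817661.
Moduli of all roots: 0.8177.
All moduli strictly greater than 1? No.
Verdict: Not stationary.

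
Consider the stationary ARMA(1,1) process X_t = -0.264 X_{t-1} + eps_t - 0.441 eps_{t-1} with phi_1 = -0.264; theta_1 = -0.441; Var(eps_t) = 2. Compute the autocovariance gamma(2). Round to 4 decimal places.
\gamma(2) = 0.4467

Multiply the model equation by X_{t-k} and take expectations. With theta_0 = psi_0 = 1 and psi_j the MA(infinity) weights, this gives
  gamma(k) - sum_i phi_i gamma(k-i) = c_k,
  c_k = sigma^2 * sum_{j=k..q} theta_j psi_{j-k}   (c_k = 0 for k > q),
using gamma(-m) = gamma(m).
psi-weights needed (psi_j = theta_j + sum_i phi_i psi_{j-i}):
  psi_1 = theta_1 + phi_1 = -0.441 + (-0.264) = -0.705
Right-hand sides:
  c_0 = sigma^2 (1 + theta_1 psi_1) = 2 * (1 + (-0.441)(-0.705)) = 2 * 1.310905 = 2.62181
  c_1 = sigma^2 theta_1 = 2 * (-0.441) = -0.882
  c_2 = 0
Equations for k = 0 and k = 1 (AR order 1):
  gamma(0) = phi_1 gamma(1) + c_0
  gamma(1) = phi_1 gamma(0) + c_1
Substituting the second into the first: gamma(0) (1 - phi_1^2) = c_0 + phi_1 c_1, so
  gamma(0) = (c_0 + phi_1 c_1) / (1 - phi_1^2) = (2.62181 + (-0.264)(-0.882)) / (1 - (-0.264)^2) = 2.854658 / 0.930304 = 3.068522.
  gamma(1) = phi_1 gamma(0) + c_1 = (-0.264)(3.068522) + (-0.882) = -1.69209.
For k = 2 (> q): gamma(2) = phi_1 gamma(1) = (-0.264)(-1.69209) = 0.446712.
Therefore gamma(2) = 0.4467 (to 4 decimal places).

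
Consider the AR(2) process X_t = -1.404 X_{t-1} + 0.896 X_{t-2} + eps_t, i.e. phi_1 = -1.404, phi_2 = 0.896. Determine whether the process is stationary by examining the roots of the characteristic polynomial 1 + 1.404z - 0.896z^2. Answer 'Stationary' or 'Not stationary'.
\text{Not stationary}

The AR(p) characteristic polynomial is P(z) = 1 + 1.404z - 0.896z^2.
Stationarity requires all roots to lie outside the unit circle, i.e. |z| > 1 for every root.
Set 1 + (1.404) z + (-0.896) z^2 = 0, i.e. a z^2 + b z + c = 0 with a = -0.896, b = 1.404, c = 1.
Discriminant D = b^2 - 4ac = (1.404)^2 - 4*(-0.896)*1 = 1.971216 - (-3.584) = 5.555216.
D >= 0, so the roots are real: z = (-b +/- sqrt(D)) / (2a) = (-1.404 +/- 2.356951) / (-1.792).
  z_1 = (-1.404 + 2.356951) / (-1.792) = -0.5318,   |z_1| = 0.5318.
  z_2 = (-1.404 - 2.356951) / (-1.792) = 2.0987,   |z_2| = 2.0987.
Moduli of all roots: 0.5318, 2.0987.
All moduli strictly greater than 1? No.
Verdict: Not stationary.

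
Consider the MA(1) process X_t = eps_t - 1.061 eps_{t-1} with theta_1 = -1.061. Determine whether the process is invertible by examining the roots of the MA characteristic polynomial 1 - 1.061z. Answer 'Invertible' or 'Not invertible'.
\text{Not invertible}

The MA(q) characteristic polynomial is P(z) = 1 - 1.061z.
Invertibility requires all roots to lie outside the unit circle, i.e. |z| > 1 for every root.
This is linear in z: 1 + (-1.061) z = 0  =>  z = -1/(-1.061) = 0.942507,  |z| = 0.942507.
Moduli of all roots: 0.9425.
All moduli strictly greater than 1? No.
Verdict: Not invertible.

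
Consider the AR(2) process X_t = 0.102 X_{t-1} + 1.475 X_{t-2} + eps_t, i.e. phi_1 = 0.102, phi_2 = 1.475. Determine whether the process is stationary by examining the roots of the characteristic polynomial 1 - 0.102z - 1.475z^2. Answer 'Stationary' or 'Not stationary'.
\text{Not stationary}

The AR(p) characteristic polynomial is P(z) = 1 - 0.102z - 1.475z^2.
Stationarity requires all roots to lie outside the unit circle, i.e. |z| > 1 for every root.
Set 1 + (-0.102) z + (-1.475) z^2 = 0, i.e. a z^2 + b z + c = 0 with a = -1.475, b = -0.102, c = 1.
Discriminant D = b^2 - 4ac = (-0.102)^2 - 4*(-1.475)*1 = 0.010404 - (-5.9) = 5.910404.
D >= 0, so the roots are real: z = (-b +/- sqrt(D)) / (2a) = (0.102 +/- 2.431132) / (-2.95).
  z_1 = (0.102 + 2.431132) / (-2.95) = -0.8587,   |z_1| = 0.8587.
  z_2 = (0.102 - 2.431132) / (-2.95) = 0.7895,   |z_2| = 0.7895.
Moduli of all roots: 0.8587, 0.7895.
All moduli strictly greater than 1? No.
Verdict: Not stationary.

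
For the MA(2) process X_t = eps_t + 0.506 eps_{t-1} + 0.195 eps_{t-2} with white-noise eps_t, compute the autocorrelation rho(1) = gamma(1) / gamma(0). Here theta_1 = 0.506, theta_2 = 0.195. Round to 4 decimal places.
\rho(1) = 0.4673

For an MA(q) process with theta_0 = 1, the autocovariance is
  gamma(k) = sigma^2 * sum_{i=0..q-k} theta_i * theta_{i+k},
and rho(k) = gamma(k) / gamma(0). Sigma^2 cancels.
  numerator   = (1)*(0.506) + (0.506)*(0.195) = 0.60467.
  denominator = (1)^2 + (0.506)^2 + (0.195)^2 = 1.294061.
  rho(1) = 0.60467 / 1.294061 = 0.4673.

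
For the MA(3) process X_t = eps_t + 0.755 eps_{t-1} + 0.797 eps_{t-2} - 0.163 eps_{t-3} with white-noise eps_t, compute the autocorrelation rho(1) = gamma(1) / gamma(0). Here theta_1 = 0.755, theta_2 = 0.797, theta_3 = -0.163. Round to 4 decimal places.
\rho(1) = 0.5497

For an MA(q) process with theta_0 = 1, the autocovariance is
  gamma(k) = sigma^2 * sum_{i=0..q-k} theta_i * theta_{i+k},
and rho(k) = gamma(k) / gamma(0). Sigma^2 cancels.
  numerator   = (1)*(0.755) + (0.755)*(0.797) + (0.797)*(-0.163) = 1.226824.
  denominator = (1)^2 + (0.755)^2 + (0.797)^2 + (-0.163)^2 = 2.231803.
  rho(1) = 1.226824 / 2.231803 = 0.5497.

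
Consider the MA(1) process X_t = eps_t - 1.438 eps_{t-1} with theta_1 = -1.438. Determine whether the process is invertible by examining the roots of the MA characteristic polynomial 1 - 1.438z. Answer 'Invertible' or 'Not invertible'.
\text{Not invertible}

The MA(q) characteristic polynomial is P(z) = 1 - 1.438z.
Invertibility requires all roots to lie outside the unit circle, i.e. |z| > 1 for every root.
This is linear in z: 1 + (-1.438) z = 0  =>  z = -1/(-1.438) = 0.69541,  |z| = 0.69541.
Moduli of all roots: 0.6954.
All moduli strictly greater than 1? No.
Verdict: Not invertible.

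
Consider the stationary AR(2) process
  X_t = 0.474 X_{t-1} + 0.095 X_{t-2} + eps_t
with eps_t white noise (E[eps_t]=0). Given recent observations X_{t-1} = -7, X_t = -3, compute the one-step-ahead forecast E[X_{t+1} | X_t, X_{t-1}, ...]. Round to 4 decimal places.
E[X_{t+1} \mid \mathcal F_t] = -2.0870

For an AR(p) model X_t = c + sum_i phi_i X_{t-i} + eps_t, the
one-step-ahead conditional mean is
  E[X_{t+1} | X_t, ...] = c + sum_i phi_i X_{t+1-i}.
Substitute known values:
  E[X_{t+1} | ...] = (0.474) * (-3) + (0.095) * (-7)
                   = -2.0870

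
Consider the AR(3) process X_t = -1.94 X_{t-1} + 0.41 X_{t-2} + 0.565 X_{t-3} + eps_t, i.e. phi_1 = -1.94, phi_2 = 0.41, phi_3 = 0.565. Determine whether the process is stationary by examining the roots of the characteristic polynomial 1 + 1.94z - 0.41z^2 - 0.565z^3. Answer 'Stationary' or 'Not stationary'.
\text{Not stationary}

The AR(p) characteristic polynomial is P(z) = 1 + 1.94z - 0.41z^2 - 0.565z^3.
Stationarity requires all roots to lie outside the unit circle, i.e. |z| > 1 for every root.
Degree 3: look for a simple real root z0 first, then factor out (1 - z/z0) and solve the remaining quadratic.
Testing z0 = -2: P(-2) = 1 + (1.94)(-2) + (-0.41)(-2)^2 + (-0.565)(-2)^3
  = 1 + (-3.88) + (-1.64) + (4.52) = 0.  So z_0 = -2 is a root, |z_0| = 2.
Divide out the factor (1 + 0.5 z) = (1 - z/z0) (since 1/z0 = -0.5):
  P(z) = (1 + 0.5 z)(1 + (1.44) z + (-1.13) z^2)
  [check: z-coef 1.44 - (-0.5) = 1.94; z^2-coef -1.13 - (-0.5)(1.44) = -0.41; z^3-coef -(-0.5)(-1.13) = -0.565.]
Remaining roots from the quadratic factor 1 + (1.44) z + (-1.13) z^2:
  Set 1 + (1.44) z + (-1.13) z^2 = 0, i.e. a z^2 + b z + c = 0 with a = -1.13, b = 1.44, c = 1.
  Discriminant D = b^2 - 4ac = (1.44)^2 - 4*(-1.13)*1 = 2.0736 - (-4.52) = 6.5936.
  D >= 0, so the roots are real: z = (-b +/- sqrt(D)) / (2a) = (-1.44 +/- 2.567801) / (-2.26).
    z_1 = (-1.44 + 2.567801) / (-2.26) = -0.499,   |z_1| = 0.499.
    z_2 = (-1.44 - 2.567801) / (-2.26) = 1.7734,   |z_2| = 1.7734.
Moduli of all roots: 2.0000, 0.4990, 1.7734.
All moduli strictly greater than 1? No.
Verdict: Not stationary.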